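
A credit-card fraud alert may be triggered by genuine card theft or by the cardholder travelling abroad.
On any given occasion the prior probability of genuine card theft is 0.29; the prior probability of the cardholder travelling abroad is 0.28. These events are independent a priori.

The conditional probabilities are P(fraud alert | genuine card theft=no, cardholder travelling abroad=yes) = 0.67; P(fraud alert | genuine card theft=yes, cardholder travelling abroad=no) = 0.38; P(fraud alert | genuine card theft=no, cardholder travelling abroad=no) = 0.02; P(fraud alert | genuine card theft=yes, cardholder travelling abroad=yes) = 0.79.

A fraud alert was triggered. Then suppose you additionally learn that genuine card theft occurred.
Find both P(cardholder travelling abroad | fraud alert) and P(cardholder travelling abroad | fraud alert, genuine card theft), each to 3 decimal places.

P(cardholder travelling abroad | fraud alert) ≈ 0.688; P(cardholder travelling abroad | fraud alert, genuine card theft) ≈ 0.447

Sum P(fraud alert|·) weighted by the priors over the 4 (genuine card theft, cardholder travelling abroad) configurations:
  P(fraud alert) = 0.02×0.71×0.72 + 0.67×0.71×0.28 + 0.38×0.29×0.72 + 0.79×0.29×0.28
        = 0.010224 + 0.133196 + 0.079344 + 0.064148 = 0.286912
Keeping only the cardholder travelling abroad-present terms gives 0.197344, so
  P(cardholder travelling abroad | fraud alert) = 0.197344 / 0.286912 ≈ 0.688

With the extra evidence:
P(fraud alert | genuine card theft) = 0.38*0.72 + 0.79*0.28 = 0.273600 + 0.221200 = 0.494800
Of this, 0.221200 comes from 0.79*0.28 (the cardholder travelling abroad=true cases).
So P(cardholder travelling abroad | fraud alert, genuine card theft) = 0.221200/0.494800 ≈ 0.447.
The drop from 0.688 to 0.447 is the explaining-away (discounting) effect.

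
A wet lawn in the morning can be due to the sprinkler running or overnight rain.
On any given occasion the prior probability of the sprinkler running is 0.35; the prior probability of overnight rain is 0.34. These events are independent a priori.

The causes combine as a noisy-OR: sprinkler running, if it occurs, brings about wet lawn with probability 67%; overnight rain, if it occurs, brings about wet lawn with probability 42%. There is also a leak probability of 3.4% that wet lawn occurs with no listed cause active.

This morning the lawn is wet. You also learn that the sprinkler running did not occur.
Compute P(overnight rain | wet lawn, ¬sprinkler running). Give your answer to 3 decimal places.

P(overnight rain | wet lawn, ¬sprinkler running) ≈ 0.869

Under noisy-OR, P(wet lawn | causes) = 1 − (1−0.034)·∏(1−qᵢ) over the active causes.
P(wet lawn | ¬sprinkler running) = 0.034*0.66 + 0.43972*0.34 = 0.022440 + 0.149505 = 0.171945
Of this, 0.149505 comes from 0.43972*0.34 (the overnight rain=true cases).
Hence the posterior is 0.149505/0.171945 ≈ 0.869.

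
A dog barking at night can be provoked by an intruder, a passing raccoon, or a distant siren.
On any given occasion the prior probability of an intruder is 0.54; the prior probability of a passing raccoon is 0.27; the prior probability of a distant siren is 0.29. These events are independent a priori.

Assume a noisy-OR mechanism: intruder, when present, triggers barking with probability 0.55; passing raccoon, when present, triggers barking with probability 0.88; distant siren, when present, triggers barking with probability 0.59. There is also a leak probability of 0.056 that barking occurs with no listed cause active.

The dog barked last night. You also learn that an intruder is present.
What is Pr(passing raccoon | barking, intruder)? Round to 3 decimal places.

Pr(passing raccoon | barking, intruder) ≈ 0.353

Under noisy-OR, P(barking | causes) = 1 − (1−0.056)·∏(1−qᵢ) over the active causes.
Sum P(barking|·) weighted by the priors over the 4 (passing raccoon, distant siren) configurations:
  P(barking | intruder) = 0.5752*0.73*0.71 + 0.825832*0.73*0.29 + 0.949024*0.27*0.71 + 0.9791*0.27*0.29
        = 0.298126 + 0.174829 + 0.181928 + 0.076664 = 0.731547
Configurations with passing raccoon contribute 0.258592, so
  P(passing raccoon | barking, intruder) = 0.258592 / 0.731547 ≈ 0.353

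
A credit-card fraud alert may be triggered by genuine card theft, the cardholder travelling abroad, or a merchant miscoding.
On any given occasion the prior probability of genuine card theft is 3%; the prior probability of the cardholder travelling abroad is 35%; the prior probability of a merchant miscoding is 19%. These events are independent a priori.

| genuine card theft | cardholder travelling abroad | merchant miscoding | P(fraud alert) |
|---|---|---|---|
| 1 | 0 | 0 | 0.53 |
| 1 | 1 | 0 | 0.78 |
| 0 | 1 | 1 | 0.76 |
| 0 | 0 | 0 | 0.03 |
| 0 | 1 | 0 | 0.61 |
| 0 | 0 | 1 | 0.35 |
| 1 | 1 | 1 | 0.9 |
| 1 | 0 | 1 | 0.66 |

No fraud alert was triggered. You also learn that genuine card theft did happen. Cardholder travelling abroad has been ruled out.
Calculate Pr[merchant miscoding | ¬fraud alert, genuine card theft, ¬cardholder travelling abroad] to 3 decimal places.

P(¬fraud alert | genuine card theft, ¬cardholder travelling abroad) = 0.47×0.81 + 0.34×0.19 = 0.380700 + 0.064600 = 0.445300
Restricting to configurations with merchant miscoding present: 0.34×0.19 = 0.064600.
Hence the posterior is 0.064600/0.445300 ≈ 0.145.

Pr[merchant miscoding | ¬fraud alert, genuine card theft, ¬cardholder travelling abroad] ≈ 0.145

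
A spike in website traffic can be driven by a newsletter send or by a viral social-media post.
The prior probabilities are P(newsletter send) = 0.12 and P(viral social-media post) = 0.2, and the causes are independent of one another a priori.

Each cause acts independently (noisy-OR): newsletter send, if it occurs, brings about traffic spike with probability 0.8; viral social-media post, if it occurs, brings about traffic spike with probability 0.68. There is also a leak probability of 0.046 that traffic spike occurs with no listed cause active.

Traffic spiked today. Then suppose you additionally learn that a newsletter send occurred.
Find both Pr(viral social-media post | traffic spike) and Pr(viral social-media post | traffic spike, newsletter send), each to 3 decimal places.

Under noisy-OR, P(traffic spike | causes) = 1 − (1−0.046)·∏(1−qᵢ) over the active causes.
Enumerate the 4 (newsletter send, viral social-media post) configurations and weight by the priors:
  P(traffic spike) = 0.046·0.88·0.8 + 0.69472·0.88·0.2 + 0.8092·0.12·0.8 + 0.938944·0.12·0.2
        = 0.032384 + 0.122271 + 0.077683 + 0.022535 = 0.254873
The terms with viral social-media post present sum to 0.144806, so
  P(viral social-media post | traffic spike) = 0.144806 / 0.254873 ≈ 0.568

Now also conditioning on newsletter send=true:
For the numerator, keep only viral social-media post=true terms: 0.938944*0.2 = 0.187789
Normalizer over all consistent configurations: 0.8092*0.8 + 0.938944*0.2 = 0.835149
Posterior = 0.187789 / 0.835149 ≈ 0.225
This is intercausal reasoning (explaining away): once newsletter send accounts for the traffic spike, viral social-media post becomes less likely.

Pr(viral social-media post | traffic spike) ≈ 0.568; Pr(viral social-media post | traffic spike, newsletter send) ≈ 0.225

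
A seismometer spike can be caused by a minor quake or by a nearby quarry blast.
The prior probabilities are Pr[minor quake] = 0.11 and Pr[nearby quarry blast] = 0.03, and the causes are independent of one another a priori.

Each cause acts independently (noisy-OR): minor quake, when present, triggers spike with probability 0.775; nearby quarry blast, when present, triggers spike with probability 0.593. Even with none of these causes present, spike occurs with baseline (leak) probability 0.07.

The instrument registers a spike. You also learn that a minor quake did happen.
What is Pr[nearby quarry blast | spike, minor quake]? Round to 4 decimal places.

Pr[nearby quarry blast | spike, minor quake] ≈ 0.0345

Under noisy-OR, P(spike | causes) = 1 − (1−0.07)·∏(1−qᵢ) over the active causes.
Weight on nearby quarry blast=true, given the evidence: 0.914835×0.03 = 0.027445
Normalizer over all consistent configurations: 0.79075×0.97 + 0.914835×0.03 = 0.794472
P(nearby quarry blast | spike, minor quake) = 0.027445/0.794472 ≈ 0.0345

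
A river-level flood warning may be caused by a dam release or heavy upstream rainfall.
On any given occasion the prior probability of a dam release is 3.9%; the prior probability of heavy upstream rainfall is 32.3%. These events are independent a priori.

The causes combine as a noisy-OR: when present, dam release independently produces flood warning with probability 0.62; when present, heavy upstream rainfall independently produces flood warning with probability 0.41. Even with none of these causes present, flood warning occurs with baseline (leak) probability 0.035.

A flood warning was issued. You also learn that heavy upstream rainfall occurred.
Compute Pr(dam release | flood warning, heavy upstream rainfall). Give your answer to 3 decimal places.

Pr(dam release | flood warning, heavy upstream rainfall) ≈ 0.069

Under noisy-OR, P(flood warning | causes) = 1 − (1−0.035)·∏(1−qᵢ) over the active causes.
Weight on dam release=true, given the evidence: 0.783647*0.039 = 0.030562
The normalizing constant is 0.43065*0.961 + 0.783647*0.039 = 0.444417
P(dam release | flood warning, heavy upstream rainfall) = 0.030562/0.444417 ≈ 0.069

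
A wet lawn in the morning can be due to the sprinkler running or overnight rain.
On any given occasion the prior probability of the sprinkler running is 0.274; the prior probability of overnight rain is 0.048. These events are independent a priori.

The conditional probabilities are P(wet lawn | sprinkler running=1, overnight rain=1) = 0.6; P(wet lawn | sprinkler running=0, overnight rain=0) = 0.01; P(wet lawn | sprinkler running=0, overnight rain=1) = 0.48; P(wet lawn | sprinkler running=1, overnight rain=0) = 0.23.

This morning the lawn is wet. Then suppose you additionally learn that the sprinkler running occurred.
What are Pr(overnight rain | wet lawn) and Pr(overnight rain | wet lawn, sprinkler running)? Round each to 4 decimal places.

Pr(overnight rain | wet lawn) ≈ 0.2690; Pr(overnight rain | wet lawn, sprinkler running) ≈ 0.1162

P(wet lawn) = 0.01×0.726×0.952 + 0.48×0.726×0.048 + 0.23×0.274×0.952 + 0.6×0.274×0.048 = 0.006912 + 0.016727 + 0.059995 + 0.007891 = 0.091525
The overnight rain-present share is 0.016727 + 0.007891 = 0.024618.
P(overnight rain | wet lawn) = 0.024618 / 0.091525 ≈ 0.2690

Now condition on the additional information:
P(wet lawn | sprinkler running) = 0.23*0.952 + 0.6*0.048 = 0.218960 + 0.028800 = 0.247760
Restricting to configurations with overnight rain present: 0.6*0.048 = 0.028800.
So P(overnight rain | wet lawn, sprinkler running) = 0.028800/0.247760 ≈ 0.1162.
Conditioning on sprinkler running lowers the posterior on overnight rain: the classic explaining-away effect in a common-effect structure.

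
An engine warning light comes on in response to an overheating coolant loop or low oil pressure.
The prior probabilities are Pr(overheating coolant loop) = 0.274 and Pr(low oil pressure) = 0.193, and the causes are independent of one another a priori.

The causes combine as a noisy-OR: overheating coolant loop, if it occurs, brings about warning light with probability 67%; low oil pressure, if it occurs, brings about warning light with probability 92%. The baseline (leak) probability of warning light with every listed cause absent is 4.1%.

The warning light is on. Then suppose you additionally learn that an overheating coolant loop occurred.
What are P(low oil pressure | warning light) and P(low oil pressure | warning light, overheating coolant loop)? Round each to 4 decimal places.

Under noisy-OR, P(warning light | causes) = 1 − (1−0.041)·∏(1−qᵢ) over the active causes.
P(warning light) = 0.041×0.726×0.807 + 0.92328×0.726×0.193 + 0.68353×0.274×0.807 + 0.974682×0.274×0.193 = 0.024021 + 0.129368 + 0.151141 + 0.051543 = 0.356073
The low oil pressure-present share is 0.129368 + 0.051543 = 0.180911.
P(low oil pressure | warning light) = 0.180911 / 0.356073 ≈ 0.5081

Now condition on the additional information:
Numerator (weight on configurations with low oil pressure): 0.974682*0.193 = 0.188114
Normalizer over all consistent configurations: 0.68353*0.807 + 0.974682*0.193 = 0.739723
Posterior = 0.188114 / 0.739723 ≈ 0.2543
— overheating coolant loop explains away the evidence for low oil pressure.

P(low oil pressure | warning light) ≈ 0.5081; P(low oil pressure | warning light, overheating coolant loop) ≈ 0.2543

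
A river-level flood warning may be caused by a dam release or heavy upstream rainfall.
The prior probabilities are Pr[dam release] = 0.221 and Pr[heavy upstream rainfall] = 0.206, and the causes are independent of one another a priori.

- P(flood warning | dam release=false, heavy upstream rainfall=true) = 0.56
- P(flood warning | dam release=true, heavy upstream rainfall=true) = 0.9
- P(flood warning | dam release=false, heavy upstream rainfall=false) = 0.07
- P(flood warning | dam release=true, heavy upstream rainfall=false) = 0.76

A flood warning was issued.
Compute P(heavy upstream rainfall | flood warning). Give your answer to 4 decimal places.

P(heavy upstream rainfall | flood warning) ≈ 0.4255

P(flood warning) = 0.07·0.779·0.794 + 0.56·0.779·0.206 + 0.76·0.221·0.794 + 0.9·0.221·0.206 = 0.043297 + 0.089865 + 0.133360 + 0.040973 = 0.307495
The heavy upstream rainfall-present share is 0.089865 + 0.040973 = 0.130838.
So P(heavy upstream rainfall | flood warning) = 0.130838/0.307495 ≈ 0.4255.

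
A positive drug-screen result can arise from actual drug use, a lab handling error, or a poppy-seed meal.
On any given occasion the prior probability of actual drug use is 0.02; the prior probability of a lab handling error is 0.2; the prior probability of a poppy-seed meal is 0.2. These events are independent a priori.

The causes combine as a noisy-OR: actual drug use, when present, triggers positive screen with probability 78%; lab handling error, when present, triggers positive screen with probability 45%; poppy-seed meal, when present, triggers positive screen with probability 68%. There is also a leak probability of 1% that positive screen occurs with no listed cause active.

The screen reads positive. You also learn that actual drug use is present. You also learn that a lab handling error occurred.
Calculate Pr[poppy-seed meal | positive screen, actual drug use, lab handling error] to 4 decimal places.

Under noisy-OR, P(positive screen | causes) = 1 − (1−0.01)·∏(1−qᵢ) over the active causes.
By total probability over both values of poppy-seed meal:
  P(positive screen | actual drug use, lab handling error) = 0.88021·0.8 + 0.961667·0.2
        = 0.704168 + 0.192333 = 0.896501
The terms with poppy-seed meal present sum to 0.192333, so
  P(poppy-seed meal | positive screen, actual drug use, lab handling error) = 0.192333 / 0.896501 ≈ 0.2145

Pr[poppy-seed meal | positive screen, actual drug use, lab handling error] ≈ 0.2145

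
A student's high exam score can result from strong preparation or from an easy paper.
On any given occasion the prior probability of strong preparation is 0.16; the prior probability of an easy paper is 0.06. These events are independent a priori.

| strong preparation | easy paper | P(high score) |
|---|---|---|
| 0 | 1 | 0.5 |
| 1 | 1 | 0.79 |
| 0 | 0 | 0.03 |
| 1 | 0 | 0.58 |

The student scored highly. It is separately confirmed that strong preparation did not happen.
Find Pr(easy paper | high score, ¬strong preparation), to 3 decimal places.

Pr(easy paper | high score, ¬strong preparation) ≈ 0.515

P(high score | ¬strong preparation) = 0.03*0.94 + 0.5*0.06 = 0.028200 + 0.030000 = 0.058200
Restricting to configurations with easy paper present: 0.5*0.06 = 0.030000.
So P(easy paper | high score, ¬strong preparation) = 0.030000/0.058200 ≈ 0.515.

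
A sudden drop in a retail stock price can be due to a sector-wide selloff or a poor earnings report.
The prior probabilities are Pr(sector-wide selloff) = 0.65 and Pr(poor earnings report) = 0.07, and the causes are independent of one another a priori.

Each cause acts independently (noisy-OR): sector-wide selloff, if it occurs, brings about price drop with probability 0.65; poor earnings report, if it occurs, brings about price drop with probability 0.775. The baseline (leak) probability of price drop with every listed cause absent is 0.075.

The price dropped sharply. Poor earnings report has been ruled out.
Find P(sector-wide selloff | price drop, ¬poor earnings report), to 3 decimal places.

Under noisy-OR, P(price drop | causes) = 1 − (1−0.075)·∏(1−qᵢ) over the active causes.
Sum P(price drop|·) weighted by the priors over both values of sector-wide selloff:
  P(price drop | ¬poor earnings report) = 0.075*0.35 + 0.67625*0.65
        = 0.026250 + 0.439563 = 0.465813
The terms with sector-wide selloff present sum to 0.439563, so
  P(sector-wide selloff | price drop, ¬poor earnings report) = 0.439563 / 0.465813 ≈ 0.944

P(sector-wide selloff | price drop, ¬poor earnings report) ≈ 0.944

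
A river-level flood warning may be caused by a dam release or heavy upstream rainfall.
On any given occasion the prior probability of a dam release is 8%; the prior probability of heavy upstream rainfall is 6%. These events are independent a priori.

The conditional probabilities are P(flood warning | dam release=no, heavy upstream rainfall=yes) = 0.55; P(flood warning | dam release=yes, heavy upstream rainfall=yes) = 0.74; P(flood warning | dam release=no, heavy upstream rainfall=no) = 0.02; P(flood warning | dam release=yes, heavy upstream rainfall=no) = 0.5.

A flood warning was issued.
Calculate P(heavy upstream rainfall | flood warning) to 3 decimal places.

P(flood warning) = 0.02·0.92·0.94 + 0.55·0.92·0.06 + 0.5·0.08·0.94 + 0.74·0.08·0.06 = 0.017296 + 0.030360 + 0.037600 + 0.003552 = 0.088808
The heavy upstream rainfall-present share is 0.030360 + 0.003552 = 0.033912.
So P(heavy upstream rainfall | flood warning) = 0.033912/0.088808 ≈ 0.382.

P(heavy upstream rainfall | flood warning) ≈ 0.382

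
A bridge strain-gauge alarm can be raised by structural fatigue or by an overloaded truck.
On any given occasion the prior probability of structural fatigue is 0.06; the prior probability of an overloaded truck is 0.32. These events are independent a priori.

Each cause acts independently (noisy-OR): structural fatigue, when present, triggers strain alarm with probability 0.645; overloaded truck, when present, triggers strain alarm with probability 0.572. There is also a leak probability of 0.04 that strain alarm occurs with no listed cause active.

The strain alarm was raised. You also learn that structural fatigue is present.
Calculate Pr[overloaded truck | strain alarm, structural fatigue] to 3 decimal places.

Pr[overloaded truck | strain alarm, structural fatigue] ≈ 0.379

Under noisy-OR, P(strain alarm | causes) = 1 − (1−0.04)·∏(1−qᵢ) over the active causes.
By total probability over both values of overloaded truck:
  P(strain alarm | structural fatigue) = 0.6592*0.68 + 0.854138*0.32
        = 0.448256 + 0.273324 = 0.721580
Configurations with overloaded truck contribute 0.273324, so
  P(overloaded truck | strain alarm, structural fatigue) = 0.273324 / 0.721580 ≈ 0.379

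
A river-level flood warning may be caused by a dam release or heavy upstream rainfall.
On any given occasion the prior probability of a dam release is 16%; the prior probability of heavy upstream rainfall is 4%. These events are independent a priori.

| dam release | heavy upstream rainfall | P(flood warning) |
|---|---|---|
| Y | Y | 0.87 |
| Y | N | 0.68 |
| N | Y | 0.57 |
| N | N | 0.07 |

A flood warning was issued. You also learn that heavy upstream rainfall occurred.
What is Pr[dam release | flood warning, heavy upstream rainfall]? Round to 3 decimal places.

Pr[dam release | flood warning, heavy upstream rainfall] ≈ 0.225

P(flood warning | heavy upstream rainfall) = 0.57*0.84 + 0.87*0.16 = 0.478800 + 0.139200 = 0.618000
Restricting to configurations with dam release present: 0.87*0.16 = 0.139200.
P(dam release | flood warning, heavy upstream rainfall) = 0.139200 / 0.618000 ≈ 0.225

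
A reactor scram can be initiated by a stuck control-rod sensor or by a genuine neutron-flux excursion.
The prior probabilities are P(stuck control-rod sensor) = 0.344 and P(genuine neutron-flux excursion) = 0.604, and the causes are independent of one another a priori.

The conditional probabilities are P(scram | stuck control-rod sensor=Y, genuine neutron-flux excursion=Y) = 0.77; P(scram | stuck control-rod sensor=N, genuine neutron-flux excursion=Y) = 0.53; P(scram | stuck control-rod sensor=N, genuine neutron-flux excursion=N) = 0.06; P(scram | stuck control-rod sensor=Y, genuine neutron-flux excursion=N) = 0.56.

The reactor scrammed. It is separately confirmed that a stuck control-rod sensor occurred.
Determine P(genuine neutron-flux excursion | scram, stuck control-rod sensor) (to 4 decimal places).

P(genuine neutron-flux excursion | scram, stuck control-rod sensor) ≈ 0.6771

Numerator (weight on configurations with genuine neutron-flux excursion): 0.77*0.604 = 0.465080
The normalizing constant is 0.56*0.396 + 0.77*0.604 = 0.686840
Posterior = 0.465080 / 0.686840 ≈ 0.6771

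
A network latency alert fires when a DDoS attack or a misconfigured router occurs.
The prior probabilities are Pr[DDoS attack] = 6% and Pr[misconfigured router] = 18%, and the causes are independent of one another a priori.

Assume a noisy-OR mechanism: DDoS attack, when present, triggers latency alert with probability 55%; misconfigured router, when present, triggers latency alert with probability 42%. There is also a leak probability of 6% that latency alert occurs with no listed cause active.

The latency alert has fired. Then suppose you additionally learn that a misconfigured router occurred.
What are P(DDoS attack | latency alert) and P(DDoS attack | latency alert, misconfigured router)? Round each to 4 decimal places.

Under noisy-OR, P(latency alert | causes) = 1 − (1−0.06)·∏(1−qᵢ) over the active causes.
For the numerator, keep only DDoS attack=true terms: 0.028388 + 0.008150 = 0.036538
Denominator P(latency alert): 0.06·0.94·0.82 + 0.4548·0.94·0.18 + 0.577·0.06·0.82 + 0.75466·0.06·0.18 = 0.159738
Posterior = 0.036538 / 0.159738 ≈ 0.2287

With the extra evidence:
P(latency alert | misconfigured router) = 0.4548*0.94 + 0.75466*0.06 = 0.427512 + 0.045280 = 0.472792
The DDoS attack-present share is 0.75466*0.06 = 0.045280.
P(DDoS attack | latency alert, misconfigured router) = 0.045280 / 0.472792 ≈ 0.0958
— misconfigured router explains away the evidence for DDoS attack.

P(DDoS attack | latency alert) ≈ 0.2287; P(DDoS attack | latency alert, misconfigured router) ≈ 0.0958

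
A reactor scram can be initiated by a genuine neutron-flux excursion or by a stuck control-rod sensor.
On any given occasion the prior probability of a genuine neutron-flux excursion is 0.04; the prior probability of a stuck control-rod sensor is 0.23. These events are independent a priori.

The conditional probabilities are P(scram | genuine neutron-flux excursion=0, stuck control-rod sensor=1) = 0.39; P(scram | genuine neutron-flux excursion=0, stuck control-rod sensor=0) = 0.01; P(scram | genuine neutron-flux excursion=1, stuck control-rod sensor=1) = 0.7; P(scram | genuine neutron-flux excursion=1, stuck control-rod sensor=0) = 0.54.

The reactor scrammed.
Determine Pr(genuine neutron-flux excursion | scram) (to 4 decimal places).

Enumerate the 4 (genuine neutron-flux excursion, stuck control-rod sensor) configurations and weight by the priors:
  P(scram) = 0.01×0.96×0.77 + 0.39×0.96×0.23 + 0.54×0.04×0.77 + 0.7×0.04×0.23
        = 0.007392 + 0.086112 + 0.016632 + 0.006440 = 0.116576
The terms with genuine neutron-flux excursion present sum to 0.023072, so
  P(genuine neutron-flux excursion | scram) = 0.023072 / 0.116576 ≈ 0.1979

Pr(genuine neutron-flux excursion | scram) ≈ 0.1979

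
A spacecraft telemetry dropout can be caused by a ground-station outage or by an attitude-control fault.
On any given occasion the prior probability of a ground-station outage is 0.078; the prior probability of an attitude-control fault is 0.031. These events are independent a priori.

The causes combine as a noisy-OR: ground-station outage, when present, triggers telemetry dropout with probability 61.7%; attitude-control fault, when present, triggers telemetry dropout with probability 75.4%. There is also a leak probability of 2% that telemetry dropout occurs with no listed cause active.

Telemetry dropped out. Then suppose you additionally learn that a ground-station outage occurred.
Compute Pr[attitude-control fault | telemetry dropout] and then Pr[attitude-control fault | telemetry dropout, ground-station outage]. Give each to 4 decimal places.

Under noisy-OR, P(telemetry dropout | causes) = 1 − (1−0.02)·∏(1−qᵢ) over the active causes.
By total probability over the 4 (ground-station outage, attitude-control fault) configurations:
  P(telemetry dropout) = 0.02*0.922*0.969 + 0.75892*0.922*0.031 + 0.62466*0.078*0.969 + 0.907666*0.078*0.031
        = 0.017868 + 0.021691 + 0.047213 + 0.002195 = 0.088967
The terms with attitude-control fault present sum to 0.023886, so
  P(attitude-control fault | telemetry dropout) = 0.023886 / 0.088967 ≈ 0.2685

With the extra evidence:
P(telemetry dropout | ground-station outage) = 0.62466·0.969 + 0.907666·0.031 = 0.605296 + 0.028138 = 0.633434
Of this, 0.028138 comes from 0.907666·0.031 (the attitude-control fault=true cases).
P(attitude-control fault | telemetry dropout, ground-station outage) = 0.028138 / 0.633434 ≈ 0.0444
This is intercausal reasoning (explaining away): once ground-station outage accounts for the telemetry dropout, attitude-control fault becomes less likely.

Pr[attitude-control fault | telemetry dropout] ≈ 0.2685; Pr[attitude-control fault | telemetry dropout, ground-station outage] ≈ 0.0444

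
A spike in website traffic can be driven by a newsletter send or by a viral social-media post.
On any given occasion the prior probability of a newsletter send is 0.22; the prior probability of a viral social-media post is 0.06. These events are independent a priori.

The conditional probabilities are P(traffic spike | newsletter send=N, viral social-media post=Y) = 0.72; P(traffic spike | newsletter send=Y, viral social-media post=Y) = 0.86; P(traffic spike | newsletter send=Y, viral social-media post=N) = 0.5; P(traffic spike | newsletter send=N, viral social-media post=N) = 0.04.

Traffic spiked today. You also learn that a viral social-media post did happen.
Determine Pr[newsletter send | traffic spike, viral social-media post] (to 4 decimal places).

P(traffic spike | viral social-media post) = 0.72×0.78 + 0.86×0.22 = 0.561600 + 0.189200 = 0.750800
The newsletter send-present share is 0.86×0.22 = 0.189200.
P(newsletter send | traffic spike, viral social-media post) = 0.189200 / 0.750800 ≈ 0.2520

Pr[newsletter send | traffic spike, viral social-media post] ≈ 0.2520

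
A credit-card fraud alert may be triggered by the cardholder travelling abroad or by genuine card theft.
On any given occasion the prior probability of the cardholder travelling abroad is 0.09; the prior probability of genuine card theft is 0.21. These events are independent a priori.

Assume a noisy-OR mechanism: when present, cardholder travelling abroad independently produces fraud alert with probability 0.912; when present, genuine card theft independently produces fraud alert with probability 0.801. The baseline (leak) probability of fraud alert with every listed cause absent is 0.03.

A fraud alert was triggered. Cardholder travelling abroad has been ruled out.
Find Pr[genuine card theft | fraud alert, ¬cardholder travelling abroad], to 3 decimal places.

Pr[genuine card theft | fraud alert, ¬cardholder travelling abroad] ≈ 0.877

Under noisy-OR, P(fraud alert | causes) = 1 − (1−0.03)·∏(1−qᵢ) over the active causes.
P(fraud alert | ¬cardholder travelling abroad) = 0.03·0.79 + 0.80697·0.21 = 0.023700 + 0.169464 = 0.193164
Of this, 0.169464 comes from 0.80697·0.21 (the genuine card theft=true cases).
Hence the posterior is 0.169464/0.193164 ≈ 0.877.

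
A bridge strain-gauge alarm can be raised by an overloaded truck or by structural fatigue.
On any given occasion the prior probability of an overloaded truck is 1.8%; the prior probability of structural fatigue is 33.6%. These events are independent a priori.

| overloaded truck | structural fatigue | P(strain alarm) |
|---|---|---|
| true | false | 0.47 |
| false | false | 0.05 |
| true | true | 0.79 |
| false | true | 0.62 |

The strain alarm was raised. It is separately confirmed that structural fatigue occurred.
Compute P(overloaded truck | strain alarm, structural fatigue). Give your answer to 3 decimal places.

P(strain alarm | structural fatigue) = 0.62*0.982 + 0.79*0.018 = 0.608840 + 0.014220 = 0.623060
Restricting to configurations with overloaded truck present: 0.79*0.018 = 0.014220.
So P(overloaded truck | strain alarm, structural fatigue) = 0.014220/0.623060 ≈ 0.023.

P(overloaded truck | strain alarm, structural fatigue) ≈ 0.023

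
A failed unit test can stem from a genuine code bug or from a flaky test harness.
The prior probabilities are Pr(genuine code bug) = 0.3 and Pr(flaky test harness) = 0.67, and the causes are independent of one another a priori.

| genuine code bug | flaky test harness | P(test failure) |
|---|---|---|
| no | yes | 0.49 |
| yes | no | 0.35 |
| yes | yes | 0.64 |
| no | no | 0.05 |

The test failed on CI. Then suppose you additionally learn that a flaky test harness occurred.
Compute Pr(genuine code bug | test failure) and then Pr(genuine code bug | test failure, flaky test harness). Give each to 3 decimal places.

Pr(genuine code bug | test failure) ≈ 0.404; Pr(genuine code bug | test failure, flaky test harness) ≈ 0.359

Weight on genuine code bug=true, given the evidence: 0.034650 + 0.128640 = 0.163290
The normalizing constant is 0.05×0.7×0.33 + 0.49×0.7×0.67 + 0.35×0.3×0.33 + 0.64×0.3×0.67 = 0.404650
P(genuine code bug | test failure) = 0.163290/0.404650 ≈ 0.404

With the extra evidence:
Enumerate both values of genuine code bug and weight by the priors:
  P(test failure | flaky test harness) = 0.49×0.7 + 0.64×0.3
        = 0.343000 + 0.192000 = 0.535000
Keeping only the genuine code bug-present terms gives 0.192000, so
  P(genuine code bug | test failure, flaky test harness) = 0.192000 / 0.535000 ≈ 0.359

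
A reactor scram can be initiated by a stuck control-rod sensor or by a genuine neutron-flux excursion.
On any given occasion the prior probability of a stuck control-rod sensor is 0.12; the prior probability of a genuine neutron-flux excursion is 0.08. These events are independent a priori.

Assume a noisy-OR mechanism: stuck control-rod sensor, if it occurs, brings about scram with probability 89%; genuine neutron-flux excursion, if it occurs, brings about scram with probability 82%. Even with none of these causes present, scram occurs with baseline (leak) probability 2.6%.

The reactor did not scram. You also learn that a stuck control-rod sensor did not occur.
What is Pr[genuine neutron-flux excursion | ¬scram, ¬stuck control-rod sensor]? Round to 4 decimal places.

Pr[genuine neutron-flux excursion | ¬scram, ¬stuck control-rod sensor] ≈ 0.0154

Under noisy-OR, P(scram | causes) = 1 − (1−0.026)·∏(1−qᵢ) over the active causes.
P(¬scram | ¬stuck control-rod sensor) = 0.974·0.92 + 0.17532·0.08 = 0.896080 + 0.014026 = 0.910106
Restricting to configurations with genuine neutron-flux excursion present: 0.17532·0.08 = 0.014026.
Hence the posterior is 0.014026/0.910106 ≈ 0.0154.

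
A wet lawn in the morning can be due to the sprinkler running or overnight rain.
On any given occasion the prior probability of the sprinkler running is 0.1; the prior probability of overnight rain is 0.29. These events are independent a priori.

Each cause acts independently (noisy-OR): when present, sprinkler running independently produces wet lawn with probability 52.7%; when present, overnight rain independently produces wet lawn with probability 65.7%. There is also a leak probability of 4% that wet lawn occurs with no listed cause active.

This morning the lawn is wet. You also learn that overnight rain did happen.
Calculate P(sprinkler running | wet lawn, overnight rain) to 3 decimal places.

Under noisy-OR, P(wet lawn | causes) = 1 − (1−0.04)·∏(1−qᵢ) over the active causes.
Numerator (weight on configurations with sprinkler running): 0.844251·0.1 = 0.084425
Denominator P(wet lawn | overnight rain): 0.67072·0.9 + 0.844251·0.1 = 0.688073
P(sprinkler running | wet lawn, overnight rain) = 0.084425/0.688073 ≈ 0.123

P(sprinkler running | wet lawn, overnight rain) ≈ 0.123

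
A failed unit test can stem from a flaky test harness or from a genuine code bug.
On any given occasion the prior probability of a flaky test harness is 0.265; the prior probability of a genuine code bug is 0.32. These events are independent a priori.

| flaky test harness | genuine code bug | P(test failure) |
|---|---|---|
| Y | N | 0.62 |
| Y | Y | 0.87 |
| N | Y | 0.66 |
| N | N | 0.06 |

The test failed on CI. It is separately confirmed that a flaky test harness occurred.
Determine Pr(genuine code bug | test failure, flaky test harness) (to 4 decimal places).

Pr(genuine code bug | test failure, flaky test harness) ≈ 0.3977

Numerator (weight on configurations with genuine code bug): 0.87*0.32 = 0.278400
Normalizer over all consistent configurations: 0.62*0.68 + 0.87*0.32 = 0.700000
Posterior = 0.278400 / 0.700000 ≈ 0.3977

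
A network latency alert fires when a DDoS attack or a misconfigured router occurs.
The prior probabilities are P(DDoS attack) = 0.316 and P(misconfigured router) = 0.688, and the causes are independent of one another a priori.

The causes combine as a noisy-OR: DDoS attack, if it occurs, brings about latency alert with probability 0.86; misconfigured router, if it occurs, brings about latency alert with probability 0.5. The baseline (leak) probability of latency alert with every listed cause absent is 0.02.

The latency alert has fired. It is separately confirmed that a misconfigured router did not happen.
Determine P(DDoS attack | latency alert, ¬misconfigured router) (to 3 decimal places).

Under noisy-OR, P(latency alert | causes) = 1 − (1−0.02)·∏(1−qᵢ) over the active causes.
Numerator (weight on configurations with DDoS attack): 0.8628·0.316 = 0.272645
Denominator P(latency alert | ¬misconfigured router): 0.02·0.684 + 0.8628·0.316 = 0.286325
P(DDoS attack | latency alert, ¬misconfigured router) = 0.272645/0.286325 ≈ 0.952

P(DDoS attack | latency alert, ¬misconfigured router) ≈ 0.952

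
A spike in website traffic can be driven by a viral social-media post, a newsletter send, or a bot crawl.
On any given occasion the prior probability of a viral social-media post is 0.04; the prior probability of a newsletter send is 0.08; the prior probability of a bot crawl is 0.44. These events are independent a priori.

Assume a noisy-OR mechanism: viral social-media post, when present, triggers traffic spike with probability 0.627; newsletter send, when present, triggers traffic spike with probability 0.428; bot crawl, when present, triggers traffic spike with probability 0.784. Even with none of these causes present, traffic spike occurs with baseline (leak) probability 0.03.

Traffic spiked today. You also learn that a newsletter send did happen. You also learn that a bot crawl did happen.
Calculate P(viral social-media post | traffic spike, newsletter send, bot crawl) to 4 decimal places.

P(viral social-media post | traffic spike, newsletter send, bot crawl) ≈ 0.0433

Under noisy-OR, P(traffic spike | causes) = 1 − (1−0.03)·∏(1−qᵢ) over the active causes.
P(traffic spike | newsletter send, bot crawl) = 0.880155×0.96 + 0.955298×0.04 = 0.844949 + 0.038212 = 0.883161
The viral social-media post-present share is 0.955298×0.04 = 0.038212.
Hence the posterior is 0.038212/0.883161 ≈ 0.0433.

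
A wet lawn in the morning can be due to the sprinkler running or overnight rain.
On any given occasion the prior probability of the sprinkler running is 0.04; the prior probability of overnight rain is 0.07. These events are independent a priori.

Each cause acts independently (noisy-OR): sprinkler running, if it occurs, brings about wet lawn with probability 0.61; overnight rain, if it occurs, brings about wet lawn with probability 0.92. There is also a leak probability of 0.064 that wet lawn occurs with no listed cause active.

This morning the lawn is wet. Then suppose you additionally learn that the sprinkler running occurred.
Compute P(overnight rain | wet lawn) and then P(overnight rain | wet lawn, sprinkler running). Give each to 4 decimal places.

Under noisy-OR, P(wet lawn | causes) = 1 − (1−0.064)·∏(1−qᵢ) over the active causes.
Sum P(wet lawn|·) weighted by the priors over the 4 (sprinkler running, overnight rain) configurations:
  P(wet lawn) = 0.064*0.96*0.93 + 0.92512*0.96*0.07 + 0.63496*0.04*0.93 + 0.970797*0.04*0.07
        = 0.057139 + 0.062168 + 0.023621 + 0.002718 = 0.145646
Keeping only the overnight rain-present terms gives 0.064886, so
  P(overnight rain | wet lawn) = 0.064886 / 0.145646 ≈ 0.4455

Now condition on the additional information:
For the numerator, keep only overnight rain=true terms: 0.970797·0.07 = 0.067956
Denominator P(wet lawn | sprinkler running): 0.63496·0.93 + 0.970797·0.07 = 0.658469
Posterior = 0.067956 / 0.658469 ≈ 0.1032
The drop from 0.4455 to 0.1032 is the explaining-away (discounting) effect.

P(overnight rain | wet lawn) ≈ 0.4455; P(overnight rain | wet lawn, sprinkler running) ≈ 0.1032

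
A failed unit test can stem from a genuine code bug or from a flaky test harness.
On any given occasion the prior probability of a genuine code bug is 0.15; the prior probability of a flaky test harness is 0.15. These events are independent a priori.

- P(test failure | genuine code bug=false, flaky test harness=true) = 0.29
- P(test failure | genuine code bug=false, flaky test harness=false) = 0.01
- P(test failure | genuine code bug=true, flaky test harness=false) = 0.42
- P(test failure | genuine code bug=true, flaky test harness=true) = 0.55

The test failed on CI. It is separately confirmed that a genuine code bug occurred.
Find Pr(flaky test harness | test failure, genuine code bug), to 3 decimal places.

P(test failure | genuine code bug) = 0.42×0.85 + 0.55×0.15 = 0.357000 + 0.082500 = 0.439500
Of this, 0.082500 comes from 0.55×0.15 (the flaky test harness=true cases).
P(flaky test harness | test failure, genuine code bug) = 0.082500 / 0.439500 ≈ 0.188

Pr(flaky test harness | test failure, genuine code bug) ≈ 0.188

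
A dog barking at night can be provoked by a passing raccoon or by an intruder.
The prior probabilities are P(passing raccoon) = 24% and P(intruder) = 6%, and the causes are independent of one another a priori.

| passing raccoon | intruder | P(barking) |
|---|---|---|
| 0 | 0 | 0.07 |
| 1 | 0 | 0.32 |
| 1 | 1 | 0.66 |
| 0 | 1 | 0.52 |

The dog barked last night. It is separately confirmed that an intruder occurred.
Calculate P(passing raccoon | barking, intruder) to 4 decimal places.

P(passing raccoon | barking, intruder) ≈ 0.2861

Weight on passing raccoon=true, given the evidence: 0.66*0.24 = 0.158400
The normalizing constant is 0.52*0.76 + 0.66*0.24 = 0.553600
P(passing raccoon | barking, intruder) = 0.158400/0.553600 ≈ 0.2861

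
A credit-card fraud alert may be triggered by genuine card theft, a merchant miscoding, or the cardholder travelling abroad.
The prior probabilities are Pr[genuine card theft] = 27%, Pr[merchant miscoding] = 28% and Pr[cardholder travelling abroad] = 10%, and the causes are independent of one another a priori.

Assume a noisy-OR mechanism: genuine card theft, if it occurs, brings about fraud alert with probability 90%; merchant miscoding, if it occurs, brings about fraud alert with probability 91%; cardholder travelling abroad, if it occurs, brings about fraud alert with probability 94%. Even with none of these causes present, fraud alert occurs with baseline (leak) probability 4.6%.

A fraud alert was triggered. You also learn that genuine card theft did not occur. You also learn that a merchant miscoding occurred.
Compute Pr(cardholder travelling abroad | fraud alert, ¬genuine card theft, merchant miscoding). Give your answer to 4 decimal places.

Under noisy-OR, P(fraud alert | causes) = 1 − (1−0.046)·∏(1−qᵢ) over the active causes.
Weight on cardholder travelling abroad=true, given the evidence: 0.994848*0.1 = 0.099485
Normalizer over all consistent configurations: 0.91414*0.9 + 0.994848*0.1 = 0.922211
Posterior = 0.099485 / 0.922211 ≈ 0.1079

Pr(cardholder travelling abroad | fraud alert, ¬genuine card theft, merchant miscoding) ≈ 0.1079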